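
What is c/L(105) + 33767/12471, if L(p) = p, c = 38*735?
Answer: 3351053/12471 ≈ 268.71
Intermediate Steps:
c = 27930
c/L(105) + 33767/12471 = 27930/105 + 33767/12471 = 27930*(1/105) + 33767*(1/12471) = 266 + 33767/12471 = 3351053/12471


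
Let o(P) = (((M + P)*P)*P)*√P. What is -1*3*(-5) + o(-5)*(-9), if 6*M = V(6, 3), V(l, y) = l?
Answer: 15 + 900*I*√5 ≈ 15.0 + 2012.5*I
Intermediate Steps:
M = 1 (M = (⅙)*6 = 1)
o(P) = P^(5/2)*(1 + P) (o(P) = (((1 + P)*P)*P)*√P = ((P*(1 + P))*P)*√P = (P²*(1 + P))*√P = P^(5/2)*(1 + P))
-1*3*(-5) + o(-5)*(-9) = -1*3*(-5) + ((-5)^(5/2)*(1 - 5))*(-9) = -3*(-5) + ((25*I*√5)*(-4))*(-9) = 15 - 100*I*√5*(-9) = 15 + 900*I*√5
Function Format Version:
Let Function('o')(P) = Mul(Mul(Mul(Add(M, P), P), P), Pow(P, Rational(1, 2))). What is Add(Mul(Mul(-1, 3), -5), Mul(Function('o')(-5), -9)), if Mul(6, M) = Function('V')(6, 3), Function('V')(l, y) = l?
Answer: Add(15, Mul(900, I, Pow(5, Rational(1, 2)))) ≈ Add(15.000, Mul(2012.5, I))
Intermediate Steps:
M = 1 (M = Mul(Rational(1, 6), 6) = 1)
Function('o')(P) = Mul(Pow(P, Rational(5, 2)), Add(1, P)) (Function('o')(P) = Mul(Mul(Mul(Add(1, P), P), P), Pow(P, Rational(1, 2))) = Mul(Mul(Mul(P, Add(1, P)), P), Pow(P, Rational(1, 2))) = Mul(Mul(Pow(P, 2), Add(1, P)), Pow(P, Rational(1, 2))) = Mul(Pow(P, Rational(5, 2)), Add(1, P)))
Add(Mul(Mul(-1, 3), -5), Mul(Function('o')(-5), -9)) = Add(Mul(Mul(-1, 3), -5), Mul(Mul(Pow(-5, Rational(5, 2)), Add(1, -5)), -9)) = Add(Mul(-3, -5), Mul(Mul(Mul(25, I, Pow(5, Rational(1, 2))), -4), -9)) = Add(15, Mul(Mul(-100, I, Pow(5, Rational(1, 2))), -9)) = Add(15, Mul(900, I, Pow(5, Rational(1, 2))))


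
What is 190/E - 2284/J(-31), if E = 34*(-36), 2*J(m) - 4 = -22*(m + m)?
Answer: -40633/11628 ≈ -3.4944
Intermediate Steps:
J(m) = 2 - 22*m (J(m) = 2 + (-22*(m + m))/2 = 2 + (-44*m)/2 = 2 - 22*m)
E = -1224
190/E - 2284/J(-31) = 190/(-1224) - 2284/(2 - 22*(-31)) = 190*(-1/1224) - 2284/(2 + 682) = -95/612 - 2284/684 = -95/612 - 2284*1/684 = -95/612 - 571/171 = -40633/11628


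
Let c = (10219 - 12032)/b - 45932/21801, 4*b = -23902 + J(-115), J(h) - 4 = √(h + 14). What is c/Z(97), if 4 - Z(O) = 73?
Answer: 1727241329428/66085372717065 - 7252*I*√101/39406900845 ≈ 0.026137 - 1.8495e-6*I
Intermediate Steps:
Z(O) = -69 (Z(O) = 4 - 1*73 = 4 - 73 = -69)
J(h) = 4 + √(14 + h) (J(h) = 4 + √(h + 14) = 4 + √(14 + h))
b = -11949/2 + I*√101/4 (b = (-23902 + (4 + √(14 - 115)))/4 = (-23902 + (4 + √(-101)))/4 = (-23902 + (4 + I*√101))/4 = (-23898 + I*√101)/4 = -11949/2 + I*√101/4 ≈ -5974.5 + 2.5125*I)
c = -45932/21801 - 1813/(-11949/2 + I*√101/4) (c = (10219 - 12032)/(-11949/2 + I*√101/4) - 45932/21801 = -1813/(-11949/2 + I*√101/4) - 45932*1/21801 = -1813/(-11949/2 + I*√101/4) - 45932/21801 = -45932/21801 - 1813/(-11949/2 + I*√101/4) ≈ -1.8034 + 0.00012761*I)
c/Z(97) = (-1727241329428/957759024885 + 7252*I*√101/571114505)/(-69) = (-1727241329428/957759024885 + 7252*I*√101/571114505)*(-1/69) = 1727241329428/66085372717065 - 7252*I*√101/39406900845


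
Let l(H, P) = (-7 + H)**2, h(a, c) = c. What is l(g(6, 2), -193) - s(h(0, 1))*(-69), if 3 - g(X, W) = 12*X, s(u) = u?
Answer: 5845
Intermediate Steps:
g(X, W) = 3 - 12*X
l(g(6, 2), -193) - s(h(0, 1))*(-69) = (-7 + (3 - 12*6))**2 - (-69) = (-7 + (3 - 72))**2 - 1*(-69) = (-7 - 69)**2 + 69 = (-76)**2 + 69 = 5776 + 69 = 5845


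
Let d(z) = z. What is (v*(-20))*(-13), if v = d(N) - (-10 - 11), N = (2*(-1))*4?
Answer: 3380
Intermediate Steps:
N = -8 (N = -2*4 = -8)
v = 13 (v = -8 - (-10 - 11) = -8 - 1*(-21) = -8 + 21 = 13)
(v*(-20))*(-13) = (13*(-20))*(-13) = -260*(-13) = 3380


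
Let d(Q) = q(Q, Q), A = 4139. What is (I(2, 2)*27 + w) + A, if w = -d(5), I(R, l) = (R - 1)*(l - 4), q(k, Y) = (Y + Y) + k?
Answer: 4070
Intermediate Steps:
q(k, Y) = k + 2*Y (q(k, Y) = 2*Y + k = k + 2*Y)
d(Q) = 3*Q (d(Q) = Q + 2*Q = 3*Q)
I(R, l) = (-1 + R)*(-4 + l)
w = -15 (w = -3*5 = -1*15 = -15)
(I(2, 2)*27 + w) + A = ((4 - 1*2 - 4*2 + 2*2)*27 - 15) + 4139 = ((4 - 2 - 8 + 4)*27 - 15) + 4139 = (-2*27 - 15) + 4139 = (-54 - 15) + 4139 = -69 + 4139 = 4070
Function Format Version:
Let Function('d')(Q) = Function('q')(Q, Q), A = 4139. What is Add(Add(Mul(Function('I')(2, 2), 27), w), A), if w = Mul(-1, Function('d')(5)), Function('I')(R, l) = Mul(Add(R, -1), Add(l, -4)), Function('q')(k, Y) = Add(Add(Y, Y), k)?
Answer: 4070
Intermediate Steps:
Function('q')(k, Y) = Add(k, Mul(2, Y)) (Function('q')(k, Y) = Add(Mul(2, Y), k) = Add(k, Mul(2, Y)))
Function('d')(Q) = Mul(3, Q) (Function('d')(Q) = Add(Q, Mul(2, Q)) = Mul(3, Q))
Function('I')(R, l) = Mul(Add(-1, R), Add(-4, l))
w = -15 (w = Mul(-1, Mul(3, 5)) = Mul(-1, 15) = -15)
Add(Add(Mul(Function('I')(2, 2), 27), w), A) = Add(Add(Mul(Add(4, Mul(-1, 2), Mul(-4, 2), Mul(2, 2)), 27), -15), 4139) = Add(Add(Mul(Add(4, -2, -8, 4), 27), -15), 4139) = Add(Add(Mul(-2, 27), -15), 4139) = Add(Add(-54, -15), 4139) = Add(-69, 4139) = 4070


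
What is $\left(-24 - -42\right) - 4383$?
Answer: $-4365$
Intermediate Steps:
$\left(-24 - -42\right) - 4383 = \left(-24 + 42\right) - 4383 = 18 - 4383 = -4365$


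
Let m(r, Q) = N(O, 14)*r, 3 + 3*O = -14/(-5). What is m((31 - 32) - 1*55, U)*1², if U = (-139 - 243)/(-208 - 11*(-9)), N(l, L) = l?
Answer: 56/15 ≈ 3.7333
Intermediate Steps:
O = -1/15 (O = -1 + (-14/(-5))/3 = -1 + (-14*(-⅕))/3 = -1 + (⅓)*(14/5) = -1 + 14/15 = -1/15 ≈ -0.066667)
U = 382/109 (U = -382/(-208 + 99) = -382/(-109) = -382*(-1/109) = 382/109 ≈ 3.5046)
m(r, Q) = -r/15
m((31 - 32) - 1*55, U)*1² = -((31 - 32) - 1*55)/15*1² = -(-1 - 55)/15*1 = -1/15*(-56)*1 = (56/15)*1 = 56/15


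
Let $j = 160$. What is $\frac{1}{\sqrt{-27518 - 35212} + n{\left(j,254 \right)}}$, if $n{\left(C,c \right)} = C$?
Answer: $\frac{16}{8833} - \frac{3 i \sqrt{6970}}{88330} \approx 0.0018114 - 0.0028355 i$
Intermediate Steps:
$\frac{1}{\sqrt{-27518 - 35212} + n{\left(j,254 \right)}} = \frac{1}{\sqrt{-27518 - 35212} + 160} = \frac{1}{\sqrt{-62730} + 160} = \frac{1}{3 i \sqrt{6970} + 160} = \frac{1}{160 + 3 i \sqrt{6970}}$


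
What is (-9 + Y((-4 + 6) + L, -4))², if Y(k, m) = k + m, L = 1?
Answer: 100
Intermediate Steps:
(-9 + Y((-4 + 6) + L, -4))² = (-9 + (((-4 + 6) + 1) - 4))² = (-9 + ((2 + 1) - 4))² = (-9 + (3 - 4))² = (-9 - 1)² = (-10)² = 100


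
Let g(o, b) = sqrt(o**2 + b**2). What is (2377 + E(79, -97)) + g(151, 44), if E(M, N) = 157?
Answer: 2534 + sqrt(24737) ≈ 2691.3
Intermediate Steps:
g(o, b) = sqrt(b**2 + o**2)
(2377 + E(79, -97)) + g(151, 44) = (2377 + 157) + sqrt(44**2 + 151**2) = 2534 + sqrt(1936 + 22801) = 2534 + sqrt(24737)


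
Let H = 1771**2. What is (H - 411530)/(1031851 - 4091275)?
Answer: -2724911/3059424 ≈ -0.89066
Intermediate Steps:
H = 3136441
(H - 411530)/(1031851 - 4091275) = (3136441 - 411530)/(1031851 - 4091275) = 2724911/(-3059424) = 2724911*(-1/3059424) = -2724911/3059424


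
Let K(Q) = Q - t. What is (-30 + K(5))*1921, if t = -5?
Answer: -38420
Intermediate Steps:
K(Q) = 5 + Q (K(Q) = Q - 1*(-5) = Q + 5 = 5 + Q)
(-30 + K(5))*1921 = (-30 + (5 + 5))*1921 = (-30 + 10)*1921 = -20*1921 = -38420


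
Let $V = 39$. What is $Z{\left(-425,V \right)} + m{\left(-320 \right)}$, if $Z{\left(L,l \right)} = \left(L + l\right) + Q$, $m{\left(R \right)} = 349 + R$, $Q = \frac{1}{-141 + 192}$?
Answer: $- \frac{18206}{51} \approx -356.98$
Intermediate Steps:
$Q = \frac{1}{51} \approx 0.019608$
$Z{\left(L,l \right)} = \frac{1}{51} + L + l$ ($Z{\left(L,l \right)} = \left(L + l\right) + \frac{1}{51} = \frac{1}{51} + L + l$)
$Z{\left(-425,V \right)} + m{\left(-320 \right)} = \left(\frac{1}{51} - 425 + 39\right) + \left(349 - 320\right) = - \frac{19685}{51} + 29 = - \frac{18206}{51}$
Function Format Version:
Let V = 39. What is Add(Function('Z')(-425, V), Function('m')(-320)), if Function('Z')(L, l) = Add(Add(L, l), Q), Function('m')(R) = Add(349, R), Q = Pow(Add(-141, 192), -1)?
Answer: Rational(-18206, 51) ≈ -356.98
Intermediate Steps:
Q = Rational(1, 51) (Q = Pow(51, -1) = Rational(1, 51) ≈ 0.019608)
Function('Z')(L, l) = Add(Rational(1, 51), L, l) (Function('Z')(L, l) = Add(Add(L, l), Rational(1, 51)) = Add(Rational(1, 51), L, l))
Add(Function('Z')(-425, V), Function('m')(-320)) = Add(Add(Rational(1, 51), -425, 39), Add(349, -320)) = Add(Rational(-19685, 51), 29) = Rational(-18206, 51)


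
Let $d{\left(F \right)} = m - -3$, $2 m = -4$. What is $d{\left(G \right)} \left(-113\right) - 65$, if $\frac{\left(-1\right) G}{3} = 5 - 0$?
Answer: $-178$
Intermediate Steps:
$m = -2$ ($m = \frac{1}{2} \left(-4\right) = -2$)
$G = -15$ ($G = - 3 \left(5 - 0\right) = - 3 \left(5 + 0\right) = \left(-3\right) 5 = -15$)
$d{\left(F \right)} = 1$ ($d{\left(F \right)} = -2 - -3 = -2 + 3 = 1$)
$d{\left(G \right)} \left(-113\right) - 65 = 1 \left(-113\right) - 65 = -113 - 65 = -178$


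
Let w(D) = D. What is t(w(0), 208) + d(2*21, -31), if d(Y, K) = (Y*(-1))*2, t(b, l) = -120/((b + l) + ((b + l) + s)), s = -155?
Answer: -7348/87 ≈ -84.460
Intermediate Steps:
t(b, l) = -120/(-155 + 2*b + 2*l) (t(b, l) = -120/((b + l) + ((b + l) - 155)) = -120/((b + l) + (-155 + b + l)) = -120/(-155 + 2*b + 2*l))
d(Y, K) = -2*Y (d(Y, K) = -Y*2 = -2*Y)
t(w(0), 208) + d(2*21, -31) = -120/(-155 + 2*0 + 2*208) - 4*21 = -120/(-155 + 0 + 416) - 2*42 = -120/261 - 84 = -120*1/261 - 84 = -40/87 - 84 = -7348/87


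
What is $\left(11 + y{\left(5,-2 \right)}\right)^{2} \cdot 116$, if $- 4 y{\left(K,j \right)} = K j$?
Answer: $21141$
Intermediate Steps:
$y{\left(K,j \right)} = - \frac{K j}{4}$
$\left(11 + y{\left(5,-2 \right)}\right)^{2} \cdot 116 = \left(11 - \frac{5}{4} \left(-2\right)\right)^{2} \cdot 116 = \left(11 + \frac{5}{2}\right)^{2} \cdot 116 = \left(\frac{27}{2}\right)^{2} \cdot 116 = \frac{729}{4} \cdot 116 = 21141$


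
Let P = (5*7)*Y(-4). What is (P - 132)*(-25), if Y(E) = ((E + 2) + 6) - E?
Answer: -3700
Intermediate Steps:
Y(E) = 8 (Y(E) = ((2 + E) + 6) - E = (8 + E) - E = 8)
P = 280 (P = (5*7)*8 = 35*8 = 280)
(P - 132)*(-25) = (280 - 132)*(-25) = 148*(-25) = -3700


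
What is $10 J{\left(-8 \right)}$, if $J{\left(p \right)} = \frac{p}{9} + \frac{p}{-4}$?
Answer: $\frac{100}{9} \approx 11.111$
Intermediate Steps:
$J{\left(p \right)} = - \frac{5 p}{36}$ ($J{\left(p \right)} = p \frac{1}{9} + p \left(- \frac{1}{4}\right) = \frac{p}{9} - \frac{p}{4} = - \frac{5 p}{36}$)
$10 J{\left(-8 \right)} = 10 \left(\left(- \frac{5}{36}\right) \left(-8\right)\right) = 10 \cdot \frac{10}{9} = \frac{100}{9}$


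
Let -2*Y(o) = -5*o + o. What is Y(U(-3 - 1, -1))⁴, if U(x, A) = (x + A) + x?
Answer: 104976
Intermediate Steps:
U(x, A) = A + 2*x (U(x, A) = (A + x) + x = A + 2*x)
Y(o) = 2*o (Y(o) = -(-5*o + o)/2 = -(-2)*o = 2*o)
Y(U(-3 - 1, -1))⁴ = (2*(-1 + 2*(-3 - 1)))⁴ = (2*(-1 + 2*(-4)))⁴ = (2*(-1 - 8))⁴ = (2*(-9))⁴ = (-18)⁴ = 104976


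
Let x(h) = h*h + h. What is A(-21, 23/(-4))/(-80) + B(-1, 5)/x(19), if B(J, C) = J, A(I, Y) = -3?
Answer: 53/1520 ≈ 0.034868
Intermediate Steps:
x(h) = h + h² (x(h) = h² + h = h + h²)
A(-21, 23/(-4))/(-80) + B(-1, 5)/x(19) = -3/(-80) - 1/(19*(1 + 19)) = -3*(-1/80) - 1/(19*20) = 3/80 - 1/380 = 53/1520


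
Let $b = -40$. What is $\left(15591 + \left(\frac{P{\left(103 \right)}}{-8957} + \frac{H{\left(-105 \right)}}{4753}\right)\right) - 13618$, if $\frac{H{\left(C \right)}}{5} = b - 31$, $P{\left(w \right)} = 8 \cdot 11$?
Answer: $\frac{83992183234}{42572621} \approx 1972.9$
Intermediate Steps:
$P{\left(w \right)} = 88$
$H{\left(C \right)} = -355$ ($H{\left(C \right)} = 5 \left(-40 - 31\right) = 5 \left(-71\right) = -355$)
$\left(15591 + \left(\frac{P{\left(103 \right)}}{-8957} + \frac{H{\left(-105 \right)}}{4753}\right)\right) - 13618 = \left(15591 + \left(\frac{88}{-8957} - \frac{355}{4753}\right)\right) - 13618 = \left(15591 + \left(88 \left(- \frac{1}{8957}\right) - \frac{355}{4753}\right)\right) - 13618 = \left(15591 - \frac{3597999}{42572621}\right) - 13618 = \frac{663746136012}{42572621} - 13618 = \frac{83992183234}{42572621}$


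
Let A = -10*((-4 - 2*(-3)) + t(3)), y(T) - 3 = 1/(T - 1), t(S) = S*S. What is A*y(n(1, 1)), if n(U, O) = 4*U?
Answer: -1100/3 ≈ -366.67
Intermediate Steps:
t(S) = S**2
y(T) = 3 + 1/(-1 + T) (y(T) = 3 + 1/(T - 1) = 3 + 1/(-1 + T))
A = -110 (A = -10*((-4 - 2*(-3)) + 3**2) = -10*((-4 + 6) + 9) = -10*(2 + 9) = -10*11 = -110)
A*y(n(1, 1)) = -110*(-2 + 3*(4*1))/(-1 + 4*1) = -110*(-2 + 3*4)/(-1 + 4) = -110*(-2 + 12)/3 = -110*10/3 = -1100/3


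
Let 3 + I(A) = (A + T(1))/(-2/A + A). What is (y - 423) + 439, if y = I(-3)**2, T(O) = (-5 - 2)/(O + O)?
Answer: 3145/196 ≈ 16.046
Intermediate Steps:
T(O) = -7/(2*O) (T(O) = -7*1/(2*O) = -7/(2*O))
I(A) = -3 + (-7/2 + A)/(A - 2/A) (I(A) = -3 + (A - 7/2/1)/(-2/A + A) = -3 + (A - 7/2*1)/(A - 2/A) = -3 + (A - 7/2)/(A - 2/A) = -3 + (-7/2 + A)/(A - 2/A))
y = 9/196 (y = ((12 - 7*(-3) - 4*(-3)**2)/(2*(-2 + (-3)**2)))**2 = ((12 + 21 - 4*9)/(2*(-2 + 9)))**2 = ((1/2)*(12 + 21 - 36)/7)**2 = ((1/2)*(1/7)*(-3))**2 = (-3/14)**2 = 9/196 ≈ 0.045918)
(y - 423) + 439 = (9/196 - 423) + 439 = -82899/196 + 439 = 3145/196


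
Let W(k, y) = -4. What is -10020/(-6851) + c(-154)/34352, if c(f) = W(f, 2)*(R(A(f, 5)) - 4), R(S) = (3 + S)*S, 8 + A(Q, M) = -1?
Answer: 42854605/29418194 ≈ 1.4567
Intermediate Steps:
A(Q, M) = -9 (A(Q, M) = -8 - 1 = -9)
R(S) = S*(3 + S)
c(f) = -200 (c(f) = -4*(-9*(3 - 9) - 4) = -4*(-9*(-6) - 4) = -4*(54 - 4) = -4*50 = -200)
-10020/(-6851) + c(-154)/34352 = -10020/(-6851) - 200/34352 = -10020*(-1/6851) - 200*1/34352 = 10020/6851 - 25/4294 = 42854605/29418194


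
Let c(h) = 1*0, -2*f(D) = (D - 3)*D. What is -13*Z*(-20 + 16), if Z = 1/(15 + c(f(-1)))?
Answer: 52/15 ≈ 3.4667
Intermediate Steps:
f(D) = -D*(-3 + D)/2 (f(D) = -(D - 3)*D/2 = -(-3 + D)*D/2 = -D*(-3 + D)/2)
c(h) = 0
Z = 1/15 (Z = 1/(15 + 0) = 1/15 ≈ 0.066667)
-13*Z*(-20 + 16) = -13*(-20 + 16)/15 = -13*(-4)/15 = -13*(-4/15) = 52/15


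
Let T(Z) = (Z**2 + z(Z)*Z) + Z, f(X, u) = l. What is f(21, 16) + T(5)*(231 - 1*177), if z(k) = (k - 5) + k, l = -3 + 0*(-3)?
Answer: 2967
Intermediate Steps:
l = -3 (l = -3 + 0 = -3)
z(k) = -5 + 2*k (z(k) = (-5 + k) + k = -5 + 2*k)
f(X, u) = -3
T(Z) = Z + Z**2 + Z*(-5 + 2*Z) (T(Z) = (Z**2 + (-5 + 2*Z)*Z) + Z = (Z**2 + Z*(-5 + 2*Z)) + Z = Z + Z**2 + Z*(-5 + 2*Z))
f(21, 16) + T(5)*(231 - 1*177) = -3 + (5*(-4 + 3*5))*(231 - 1*177) = -3 + (5*(-4 + 15))*(231 - 177) = -3 + (5*11)*54 = -3 + 55*54 = -3 + 2970 = 2967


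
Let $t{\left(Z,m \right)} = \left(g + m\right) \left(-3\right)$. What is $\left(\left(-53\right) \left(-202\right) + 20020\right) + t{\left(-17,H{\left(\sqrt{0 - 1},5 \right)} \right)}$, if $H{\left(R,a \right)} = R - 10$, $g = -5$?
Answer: $30771 - 3 i \approx 30771.0 - 3.0 i$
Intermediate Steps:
$H{\left(R,a \right)} = -10 + R$
$t{\left(Z,m \right)} = 15 - 3 m$ ($t{\left(Z,m \right)} = \left(-5 + m\right) \left(-3\right) = 15 - 3 m$)
$\left(\left(-53\right) \left(-202\right) + 20020\right) + t{\left(-17,H{\left(\sqrt{0 - 1},5 \right)} \right)} = \left(\left(-53\right) \left(-202\right) + 20020\right) + \left(15 - 3 \left(-10 + \sqrt{0 - 1}\right)\right) = \left(10706 + 20020\right) + \left(15 - 3 \left(-10 + \sqrt{-1}\right)\right) = 30726 + \left(15 - 3 \left(-10 + i\right)\right) = 30726 + \left(15 + \left(30 - 3 i\right)\right) = 30726 + \left(45 - 3 i\right) = 30771 - 3 i$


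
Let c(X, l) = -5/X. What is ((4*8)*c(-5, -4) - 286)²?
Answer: 64516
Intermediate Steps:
((4*8)*c(-5, -4) - 286)² = ((4*8)*(-5/(-5)) - 286)² = (32*(-5*(-⅕)) - 286)² = (32*1 - 286)² = (32 - 286)² = (-254)² = 64516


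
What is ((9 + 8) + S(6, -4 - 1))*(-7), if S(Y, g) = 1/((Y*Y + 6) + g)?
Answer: -4410/37 ≈ -119.19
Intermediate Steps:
S(Y, g) = 1/(6 + g + Y²) (S(Y, g) = 1/((Y² + 6) + g) = 1/((6 + Y²) + g) = 1/(6 + g + Y²))
((9 + 8) + S(6, -4 - 1))*(-7) = ((9 + 8) + 1/(6 + (-4 - 1) + 6²))*(-7) = (17 + 1/(6 - 5 + 36))*(-7) = (17 + 1/37)*(-7) = (630/37)*(-7) = -4410/37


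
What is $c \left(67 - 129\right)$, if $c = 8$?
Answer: $-496$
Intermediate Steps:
$c \left(67 - 129\right) = 8 \left(67 - 129\right) = 8 \left(-62\right) = -496$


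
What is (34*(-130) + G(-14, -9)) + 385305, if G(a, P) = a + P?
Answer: 380862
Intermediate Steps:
G(a, P) = P + a
(34*(-130) + G(-14, -9)) + 385305 = (34*(-130) + (-9 - 14)) + 385305 = (-4420 - 23) + 385305 = -4443 + 385305 = 380862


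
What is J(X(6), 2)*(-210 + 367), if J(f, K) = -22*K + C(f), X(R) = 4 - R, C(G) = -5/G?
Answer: -13031/2 ≈ -6515.5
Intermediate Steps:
J(f, K) = -22*K - 5/f
J(X(6), 2)*(-210 + 367) = (-22*2 - 5/(4 - 1*6))*(-210 + 367) = (-44 - 5/(4 - 6))*157 = (-44 - 5/(-2))*157 = (-44 - 5*(-½))*157 = (-44 + 5/2)*157 = -83/2*157 = -13031/2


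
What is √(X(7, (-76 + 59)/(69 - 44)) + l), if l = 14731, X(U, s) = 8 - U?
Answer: 2*√3683 ≈ 121.38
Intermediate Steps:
√(X(7, (-76 + 59)/(69 - 44)) + l) = √((8 - 1*7) + 14731) = √((8 - 7) + 14731) = √(1 + 14731) = √14732 = 2*√3683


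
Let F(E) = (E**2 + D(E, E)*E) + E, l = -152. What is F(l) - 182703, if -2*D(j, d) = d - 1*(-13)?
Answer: -170315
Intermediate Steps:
D(j, d) = -13/2 - d/2 (D(j, d) = -(d - 1*(-13))/2 = -(d + 13)/2 = -(13 + d)/2 = -13/2 - d/2)
F(E) = E + E**2 + E*(-13/2 - E/2) (F(E) = (E**2 + (-13/2 - E/2)*E) + E = (E**2 + E*(-13/2 - E/2)) + E = E + E**2 + E*(-13/2 - E/2))
F(l) - 182703 = (1/2)*(-152)*(-11 - 152) - 182703 = (1/2)*(-152)*(-163) - 182703 = 12388 - 182703 = -170315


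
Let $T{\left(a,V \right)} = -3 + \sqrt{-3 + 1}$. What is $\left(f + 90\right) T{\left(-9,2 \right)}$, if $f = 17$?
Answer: $-321 + 107 i \sqrt{2} \approx -321.0 + 151.32 i$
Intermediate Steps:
$T{\left(a,V \right)} = -3 + i \sqrt{2}$ ($T{\left(a,V \right)} = -3 + \sqrt{-2} = -3 + i \sqrt{2}$)
$\left(f + 90\right) T{\left(-9,2 \right)} = \left(17 + 90\right) \left(-3 + i \sqrt{2}\right) = 107 \left(-3 + i \sqrt{2}\right) = -321 + 107 i \sqrt{2}$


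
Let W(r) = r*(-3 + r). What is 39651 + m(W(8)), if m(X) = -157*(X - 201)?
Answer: 64928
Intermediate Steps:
m(X) = 31557 - 157*X (m(X) = -157*(-201 + X) = 31557 - 157*X)
39651 + m(W(8)) = 39651 + (31557 - 1256*(-3 + 8)) = 39651 + (31557 - 1256*5) = 39651 + (31557 - 157*40) = 39651 + (31557 - 6280) = 39651 + 25277 = 64928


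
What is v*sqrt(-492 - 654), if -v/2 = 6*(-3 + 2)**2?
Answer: -12*I*sqrt(1146) ≈ -406.23*I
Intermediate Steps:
v = -12 (v = -12*(-3 + 2)**2 = -12*(-1)**2 = -12 ≈ -12.000)
v*sqrt(-492 - 654) = -12*sqrt(-492 - 654) = -12*I*sqrt(1146)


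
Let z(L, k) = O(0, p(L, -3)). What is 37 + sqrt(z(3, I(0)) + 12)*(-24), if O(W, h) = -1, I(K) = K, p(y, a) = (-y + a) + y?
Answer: 37 - 24*sqrt(11) ≈ -42.599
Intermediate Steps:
p(y, a) = a (p(y, a) = (a - y) + y = a)
z(L, k) = -1
37 + sqrt(z(3, I(0)) + 12)*(-24) = 37 + sqrt(-1 + 12)*(-24) = 37 + sqrt(11)*(-24) = 37 - 24*sqrt(11)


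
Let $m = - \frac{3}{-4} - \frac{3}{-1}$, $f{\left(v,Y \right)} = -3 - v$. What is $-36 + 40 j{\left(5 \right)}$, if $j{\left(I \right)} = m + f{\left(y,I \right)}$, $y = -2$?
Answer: $74$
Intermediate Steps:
$m = \frac{15}{4}$ ($m = \left(-3\right) \left(- \frac{1}{4}\right) - -3 = \frac{3}{4} + 3 = \frac{15}{4} \approx 3.75$)
$j{\left(I \right)} = \frac{11}{4}$ ($j{\left(I \right)} = \frac{15}{4} - 1 = \frac{11}{4}$)
$-36 + 40 j{\left(5 \right)} = -36 + 40 \cdot \frac{11}{4} = -36 + 110 = 74$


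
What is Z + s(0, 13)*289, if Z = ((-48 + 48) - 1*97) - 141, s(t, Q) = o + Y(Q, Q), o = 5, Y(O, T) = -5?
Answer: -238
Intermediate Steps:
s(t, Q) = 0 (s(t, Q) = 5 - 5 = 0)
Z = -238 (Z = (0 - 97) - 141 = -97 - 141 = -238)
Z + s(0, 13)*289 = -238 + 0*289 = -238 + 0 = -238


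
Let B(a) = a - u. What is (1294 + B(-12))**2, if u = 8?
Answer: 1623076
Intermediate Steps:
B(a) = -8 + a (B(a) = a - 1*8 = a - 8 = -8 + a)
(1294 + B(-12))**2 = (1294 + (-8 - 12))**2 = (1294 - 20)**2 = 1274**2 = 1623076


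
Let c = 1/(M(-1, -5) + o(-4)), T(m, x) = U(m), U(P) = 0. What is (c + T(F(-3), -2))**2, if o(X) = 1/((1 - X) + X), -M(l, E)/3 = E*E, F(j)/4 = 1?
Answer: 1/5476 ≈ 0.00018262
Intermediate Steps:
F(j) = 4 (F(j) = 4*1 = 4)
M(l, E) = -3*E**2 (M(l, E) = -3*E*E = -3*E**2)
o(X) = 1 (o(X) = 1/1 = 1)
T(m, x) = 0
c = -1/74 (c = 1/(-3*(-5)**2 + 1) = 1/(-3*25 + 1) = 1/(-75 + 1) = 1/(-74) = -1/74 ≈ -0.013514)
(c + T(F(-3), -2))**2 = (-1/74 + 0)**2 = (-1/74)**2 = 1/5476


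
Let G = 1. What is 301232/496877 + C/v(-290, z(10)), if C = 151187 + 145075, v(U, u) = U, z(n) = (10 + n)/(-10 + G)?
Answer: -73559208247/72047165 ≈ -1021.0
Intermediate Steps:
z(n) = -10/9 - n/9 (z(n) = (10 + n)/(-10 + 1) = (10 + n)/(-9) = (10 + n)*(-⅑) = -10/9 - n/9)
C = 296262
301232/496877 + C/v(-290, z(10)) = 301232/496877 + 296262/(-290) = 301232*(1/496877) + 296262*(-1/290) = 301232/496877 - 148131/145 = -73559208247/72047165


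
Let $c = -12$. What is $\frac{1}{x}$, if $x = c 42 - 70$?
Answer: $- \frac{1}{574} \approx -0.0017422$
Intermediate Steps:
$x = -574$ ($x = \left(-12\right) 42 - 70 = -504 - 70 = -574$)
$\frac{1}{x} = \frac{1}{-574} = - \frac{1}{574}$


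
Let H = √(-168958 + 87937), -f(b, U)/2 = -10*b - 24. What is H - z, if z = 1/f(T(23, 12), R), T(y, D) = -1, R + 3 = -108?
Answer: -1/28 + I*√81021 ≈ -0.035714 + 284.64*I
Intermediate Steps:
R = -111 (R = -3 - 108 = -111)
f(b, U) = 48 + 20*b (f(b, U) = -2*(-10*b - 24) = -2*(-24 - 10*b) = 48 + 20*b)
H = I*√81021 (H = √(-81021) = I*√81021 ≈ 284.64*I)
z = 1/28 (z = 1/(48 + 20*(-1)) = 1/(48 - 20) = 1/28 ≈ 0.035714)
H - z = I*√81021 - 1*1/28 = I*√81021 - 1/28 = -1/28 + I*√81021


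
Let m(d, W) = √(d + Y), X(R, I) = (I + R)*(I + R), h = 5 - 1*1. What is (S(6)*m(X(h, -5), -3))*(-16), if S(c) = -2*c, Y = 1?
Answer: 192*√2 ≈ 271.53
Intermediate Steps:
h = 4 (h = 5 - 1 = 4)
X(R, I) = (I + R)²
m(d, W) = √(1 + d) (m(d, W) = √(d + 1) = √(1 + d))
(S(6)*m(X(h, -5), -3))*(-16) = ((-2*6)*√(1 + (-5 + 4)²))*(-16) = -12*√(1 + (-1)²)*(-16) = -12*√(1 + 1)*(-16) = -12*√2*(-16) = 192*√2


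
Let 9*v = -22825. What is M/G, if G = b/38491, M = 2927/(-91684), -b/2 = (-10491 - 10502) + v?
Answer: -1013968413/38830374416 ≈ -0.026113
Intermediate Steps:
v = -22825/9 (v = (⅑)*(-22825) = -22825/9 ≈ -2536.1)
b = 423524/9 (b = -2*((-10491 - 10502) - 22825/9) = -2*(-20993 - 22825/9) = -2*(-211762/9) = 423524/9 ≈ 47058.)
M = -2927/91684 (M = 2927*(-1/91684) = -2927/91684 ≈ -0.031925)
G = 423524/346419 (G = (423524/9)/38491 = (423524/9)*(1/38491) = 423524/346419 ≈ 1.2226)
M/G = -2927/(91684*423524/346419) = -2927/91684*346419/423524 = -1013968413/38830374416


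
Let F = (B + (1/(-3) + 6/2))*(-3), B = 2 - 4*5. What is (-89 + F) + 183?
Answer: 140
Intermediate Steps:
B = -18 (B = 2 - 20 = -18)
F = 46 (F = (-18 + (1/(-3) + 6/2))*(-3) = (-18 + (1*(-⅓) + 6*(½)))*(-3) = (-18 + (-⅓ + 3))*(-3) = (-18 + 8/3)*(-3) = -46/3*(-3) = 46)
(-89 + F) + 183 = (-89 + 46) + 183 = -43 + 183 = 140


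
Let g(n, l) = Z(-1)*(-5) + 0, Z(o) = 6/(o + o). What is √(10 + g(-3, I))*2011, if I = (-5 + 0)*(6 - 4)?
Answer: 10055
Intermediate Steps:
I = -10 (I = -5*2 = -10)
Z(o) = 3/o (Z(o) = 6/((2*o)) = 6*(1/(2*o)) = 3/o)
g(n, l) = 15 (g(n, l) = (3/(-1))*(-5) + 0 = (3*(-1))*(-5) + 0 = -3*(-5) + 0 = 15 + 0 = 15)
√(10 + g(-3, I))*2011 = √(10 + 15)*2011 = √25*2011 = 5*2011 = 10055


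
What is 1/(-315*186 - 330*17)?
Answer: -1/64200 ≈ -1.5576e-5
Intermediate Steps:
1/(-315*186 - 330*17) = 1/(-58590 - 5610) = 1/(-64200) = -1/64200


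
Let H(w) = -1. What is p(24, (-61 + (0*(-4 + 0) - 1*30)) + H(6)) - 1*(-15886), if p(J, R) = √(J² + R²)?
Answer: 15886 + 4*√565 ≈ 15981.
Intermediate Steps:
p(24, (-61 + (0*(-4 + 0) - 1*30)) + H(6)) - 1*(-15886) = √(24² + ((-61 + (0*(-4 + 0) - 1*30)) - 1)²) - 1*(-15886) = √(576 + ((-61 + (0*(-4) - 30)) - 1)²) + 15886 = √(576 + ((-61 + (0 - 30)) - 1)²) + 15886 = √(576 + ((-61 - 30) - 1)²) + 15886 = √(576 + (-91 - 1)²) + 15886 = √(576 + (-92)²) + 15886 = √(576 + 8464) + 15886 = √9040 + 15886 = 4*√565 + 15886 = 15886 + 4*√565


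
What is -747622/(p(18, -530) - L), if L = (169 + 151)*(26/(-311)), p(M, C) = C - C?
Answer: -116255221/4160 ≈ -27946.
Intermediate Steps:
p(M, C) = 0
L = -8320/311 (L = 320*(26*(-1/311)) = 320*(-26/311) = -8320/311 ≈ -26.752)
-747622/(p(18, -530) - L) = -747622/(0 - 1*(-8320/311)) = -747622/(0 + 8320/311) = -747622/8320/311 = -747622*311/8320 = -116255221/4160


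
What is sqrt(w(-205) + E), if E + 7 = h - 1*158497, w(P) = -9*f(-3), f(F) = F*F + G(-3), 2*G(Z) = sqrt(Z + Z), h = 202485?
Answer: sqrt(175600 - 18*I*sqrt(6))/2 ≈ 209.52 - 0.026304*I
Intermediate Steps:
G(Z) = sqrt(2)*sqrt(Z)/2 (G(Z) = sqrt(Z + Z)/2 = sqrt(2*Z)/2 = (sqrt(2)*sqrt(Z))/2 = sqrt(2)*sqrt(Z)/2)
f(F) = F**2 + I*sqrt(6)/2 (f(F) = F*F + sqrt(2)*sqrt(-3)/2 = F**2 + sqrt(2)*(I*sqrt(3))/2 = F**2 + I*sqrt(6)/2)
w(P) = -81 - 9*I*sqrt(6)/2 (w(P) = -9*((-3)**2 + I*sqrt(6)/2) = -9*(9 + I*sqrt(6)/2) = -81 - 9*I*sqrt(6)/2)
E = 43981 (E = -7 + (202485 - 1*158497) = -7 + (202485 - 158497) = -7 + 43988 = 43981)
sqrt(w(-205) + E) = sqrt((-81 - 9*I*sqrt(6)/2) + 43981) = sqrt(43900 - 9*I*sqrt(6)/2)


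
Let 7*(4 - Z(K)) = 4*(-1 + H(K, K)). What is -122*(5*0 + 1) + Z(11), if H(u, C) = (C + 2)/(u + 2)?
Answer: -118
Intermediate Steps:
H(u, C) = (2 + C)/(2 + u)
Z(K) = 4 (Z(K) = 4 - 4*(-1 + (2 + K)/(2 + K))/7 = 4 - 4*(-1 + 1)/7 = 4 - 4*0/7 = 4 - 1/7*0 = 4 + 0 = 4)
-122*(5*0 + 1) + Z(11) = -122*(5*0 + 1) + 4 = -122*(0 + 1) + 4 = -122*1 + 4 = -122 + 4 = -118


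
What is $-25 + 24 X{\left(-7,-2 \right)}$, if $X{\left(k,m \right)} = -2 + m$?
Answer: $-121$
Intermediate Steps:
$-25 + 24 X{\left(-7,-2 \right)} = -25 + 24 \left(-2 - 2\right) = -25 + 24 \left(-4\right) = -25 - 96 = -121$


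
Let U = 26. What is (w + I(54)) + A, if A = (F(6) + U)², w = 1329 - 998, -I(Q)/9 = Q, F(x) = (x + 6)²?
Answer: 28745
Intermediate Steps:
F(x) = (6 + x)²
I(Q) = -9*Q
w = 331
A = 28900 (A = ((6 + 6)² + 26)² = (12² + 26)² = (144 + 26)² = 170² = 28900)
(w + I(54)) + A = (331 - 9*54) + 28900 = (331 - 486) + 28900 = -155 + 28900 = 28745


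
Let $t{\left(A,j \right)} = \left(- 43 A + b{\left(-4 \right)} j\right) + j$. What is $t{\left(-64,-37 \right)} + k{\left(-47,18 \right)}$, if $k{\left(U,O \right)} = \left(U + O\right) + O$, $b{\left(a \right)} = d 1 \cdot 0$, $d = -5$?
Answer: $2704$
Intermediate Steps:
$b{\left(a \right)} = 0$ ($b{\left(a \right)} = \left(-5\right) 1 \cdot 0 = \left(-5\right) 0 = 0$)
$k{\left(U,O \right)} = U + 2 O$ ($k{\left(U,O \right)} = \left(O + U\right) + O = U + 2 O$)
$t{\left(A,j \right)} = j - 43 A$ ($t{\left(A,j \right)} = \left(- 43 A + 0 j\right) + j = \left(- 43 A + 0\right) + j = - 43 A + j = j - 43 A$)
$t{\left(-64,-37 \right)} + k{\left(-47,18 \right)} = \left(-37 - -2752\right) + \left(-47 + 2 \cdot 18\right) = \left(-37 + 2752\right) + \left(-47 + 36\right) = 2715 - 11 = 2704$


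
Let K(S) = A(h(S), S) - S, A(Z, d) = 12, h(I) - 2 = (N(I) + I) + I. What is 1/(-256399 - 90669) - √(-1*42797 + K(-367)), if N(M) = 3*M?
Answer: -1/347068 - I*√42418 ≈ -2.8813e-6 - 205.96*I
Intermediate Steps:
h(I) = 2 + 5*I (h(I) = 2 + ((3*I + I) + I) = 2 + (4*I + I) = 2 + 5*I)
K(S) = 12 - S
1/(-256399 - 90669) - √(-1*42797 + K(-367)) = 1/(-256399 - 90669) - √(-1*42797 + (12 - 1*(-367))) = 1/(-347068) - √(-42797 + (12 + 367)) = -1/347068 - √(-42797 + 379) = -1/347068 - √(-42418) = -1/347068 - I*√42418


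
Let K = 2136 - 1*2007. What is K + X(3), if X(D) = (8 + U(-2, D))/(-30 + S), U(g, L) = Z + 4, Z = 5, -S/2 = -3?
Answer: 3079/24 ≈ 128.29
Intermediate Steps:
S = 6 (S = -2*(-3) = 6)
U(g, L) = 9 (U(g, L) = 5 + 4 = 9)
X(D) = -17/24 (X(D) = (8 + 9)/(-30 + 6) = 17/(-24) = 17*(-1/24) = -17/24)
K = 129 (K = 2136 - 2007 = 129)
K + X(3) = 129 - 17/24 = 3079/24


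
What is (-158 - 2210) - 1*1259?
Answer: -3627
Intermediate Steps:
(-158 - 2210) - 1*1259 = -2368 - 1259 = -3627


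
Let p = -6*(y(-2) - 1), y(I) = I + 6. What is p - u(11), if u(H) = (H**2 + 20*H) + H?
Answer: -370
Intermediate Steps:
y(I) = 6 + I
u(H) = H**2 + 21*H
p = -18 (p = -6*((6 - 2) - 1) = -6*(4 - 1) = -6*3 = -18)
p - u(11) = -18 - 11*(21 + 11) = -18 - 11*32 = -18 - 1*352 = -18 - 352 = -370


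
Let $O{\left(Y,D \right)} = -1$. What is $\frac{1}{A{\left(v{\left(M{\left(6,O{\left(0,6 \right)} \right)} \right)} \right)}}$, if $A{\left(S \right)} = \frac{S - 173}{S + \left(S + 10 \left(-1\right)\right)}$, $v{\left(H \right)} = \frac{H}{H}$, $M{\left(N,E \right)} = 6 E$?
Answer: $\frac{2}{43} \approx 0.046512$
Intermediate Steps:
$v{\left(H \right)} = 1$
$A{\left(S \right)} = \frac{-173 + S}{-10 + 2 S}$ ($A{\left(S \right)} = \frac{-173 + S}{S + \left(S - 10\right)} = \frac{-173 + S}{S + \left(-10 + S\right)} = \frac{-173 + S}{-10 + 2 S}$)
$\frac{1}{A{\left(v{\left(M{\left(6,O{\left(0,6 \right)} \right)} \right)} \right)}} = \frac{1}{\frac{1}{2} \frac{1}{-5 + 1} \left(-173 + 1\right)} = \frac{1}{\frac{1}{2} \frac{1}{-4} \left(-172\right)} = \frac{1}{\frac{1}{2} \left(- \frac{1}{4}\right) \left(-172\right)} = \frac{1}{\frac{43}{2}} = \frac{2}{43}$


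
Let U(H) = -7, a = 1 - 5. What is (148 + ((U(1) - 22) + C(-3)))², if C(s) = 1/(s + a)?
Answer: 692224/49 ≈ 14127.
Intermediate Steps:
a = -4
C(s) = 1/(-4 + s) (C(s) = 1/(s - 4) = 1/(-4 + s))
(148 + ((U(1) - 22) + C(-3)))² = (148 + ((-7 - 22) + 1/(-4 - 3)))² = (148 + (-29 + 1/(-7)))² = (148 + (-29 - ⅐))² = (148 - 204/7)² = (832/7)² = 692224/49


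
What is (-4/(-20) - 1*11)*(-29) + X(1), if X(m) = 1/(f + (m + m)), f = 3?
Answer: 1567/5 ≈ 313.40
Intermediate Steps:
X(m) = 1/(3 + 2*m) (X(m) = 1/(3 + (m + m)) = 1/(3 + 2*m))
(-4/(-20) - 1*11)*(-29) + X(1) = (-4/(-20) - 1*11)*(-29) + 1/(3 + 2*1) = (-4*(-1/20) - 11)*(-29) + 1/(3 + 2) = (⅕ - 11)*(-29) + 1/5 = -54/5*(-29) + ⅕ = 1566/5 + ⅕ = 1567/5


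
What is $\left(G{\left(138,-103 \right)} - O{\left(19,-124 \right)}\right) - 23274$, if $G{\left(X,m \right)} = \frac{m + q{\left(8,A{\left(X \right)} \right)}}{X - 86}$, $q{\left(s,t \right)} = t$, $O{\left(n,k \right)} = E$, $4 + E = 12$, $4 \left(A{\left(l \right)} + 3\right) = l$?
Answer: $- \frac{186267}{8} \approx -23283.0$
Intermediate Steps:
$A{\left(l \right)} = -3 + \frac{l}{4}$
$E = 8$ ($E = -4 + 12 = 8$)
$O{\left(n,k \right)} = 8$
$G{\left(X,m \right)} = \frac{-3 + m + \frac{X}{4}}{-86 + X}$ ($G{\left(X,m \right)} = \frac{m + \left(-3 + \frac{X}{4}\right)}{X - 86} = \frac{-3 + m + \frac{X}{4}}{-86 + X}$)
$\left(G{\left(138,-103 \right)} - O{\left(19,-124 \right)}\right) - 23274 = \left(\frac{-3 - 103 + \frac{1}{4} \cdot 138}{-86 + 138} - 8\right) - 23274 = \left(\frac{-3 - 103 + \frac{69}{2}}{52} - 8\right) - 23274 = \left(\frac{1}{52} \left(- \frac{143}{2}\right) - 8\right) - 23274 = \left(- \frac{11}{8} - 8\right) - 23274 = - \frac{75}{8} - 23274 = - \frac{186267}{8}$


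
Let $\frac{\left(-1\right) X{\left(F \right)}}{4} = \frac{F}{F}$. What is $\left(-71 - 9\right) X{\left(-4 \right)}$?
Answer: $320$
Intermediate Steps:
$X{\left(F \right)} = -4$ ($X{\left(F \right)} = - 4 \frac{F}{F} = \left(-4\right) 1 = -4$)
$\left(-71 - 9\right) X{\left(-4 \right)} = \left(-71 - 9\right) \left(-4\right) = \left(-80\right) \left(-4\right) = 320$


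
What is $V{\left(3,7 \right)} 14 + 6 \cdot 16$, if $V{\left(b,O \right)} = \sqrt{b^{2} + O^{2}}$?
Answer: $96 + 14 \sqrt{58} \approx 202.62$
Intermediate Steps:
$V{\left(b,O \right)} = \sqrt{O^{2} + b^{2}}$
$V{\left(3,7 \right)} 14 + 6 \cdot 16 = \sqrt{7^{2} + 3^{2}} \cdot 14 + 6 \cdot 16 = \sqrt{49 + 9} \cdot 14 + 96 = \sqrt{58} \cdot 14 + 96 = 14 \sqrt{58} + 96 = 96 + 14 \sqrt{58}$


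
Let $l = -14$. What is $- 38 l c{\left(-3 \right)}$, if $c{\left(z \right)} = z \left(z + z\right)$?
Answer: $9576$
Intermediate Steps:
$c{\left(z \right)} = 2 z^{2}$ ($c{\left(z \right)} = z 2 z = 2 z^{2}$)
$- 38 l c{\left(-3 \right)} = \left(-38\right) \left(-14\right) 2 \left(-3\right)^{2} = 532 \cdot 2 \cdot 9 = 532 \cdot 18 = 9576$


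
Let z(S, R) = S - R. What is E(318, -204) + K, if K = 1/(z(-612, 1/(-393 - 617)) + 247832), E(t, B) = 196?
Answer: 48939672406/249692201 ≈ 196.00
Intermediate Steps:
K = 1010/249692201 (K = 1/((-612 - 1/(-393 - 617)) + 247832) = 1/((-612 - 1/(-1010)) + 247832) = 1/((-612 - 1*(-1/1010)) + 247832) = 1/((-612 + 1/1010) + 247832) = 1/(-618119/1010 + 247832) = 1/(249692201/1010) = 1010/249692201 ≈ 4.0450e-6)
E(318, -204) + K = 196 + 1010/249692201 = 48939672406/249692201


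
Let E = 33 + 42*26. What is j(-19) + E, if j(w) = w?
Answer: 1106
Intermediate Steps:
E = 1125 (E = 33 + 1092 = 1125)
j(-19) + E = -19 + 1125 = 1106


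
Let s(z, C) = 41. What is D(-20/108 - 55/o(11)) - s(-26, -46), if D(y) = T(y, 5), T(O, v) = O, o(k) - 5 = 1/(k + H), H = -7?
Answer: -9764/189 ≈ -51.661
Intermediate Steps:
o(k) = 5 + 1/(-7 + k) (o(k) = 5 + 1/(k - 7) = 5 + 1/(-7 + k))
D(y) = y
D(-20/108 - 55/o(11)) - s(-26, -46) = (-20/108 - 55*(-7 + 11)/(-34 + 5*11)) - 1*41 = (-20*1/108 - 55*4/(-34 + 55)) - 41 = (-5/27 - 55/((1/4)*21)) - 41 = (-5/27 - 55/21/4) - 41 = (-5/27 - 55*4/21) - 41 = (-5/27 - 220/21) - 41 = -2015/189 - 41 = -9764/189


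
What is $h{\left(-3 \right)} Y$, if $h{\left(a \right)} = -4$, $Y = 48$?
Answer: $-192$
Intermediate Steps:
$h{\left(-3 \right)} Y = \left(-4\right) 48 = -192$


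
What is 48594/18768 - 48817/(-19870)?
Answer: 156813353/31076680 ≈ 5.0460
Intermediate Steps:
48594/18768 - 48817/(-19870) = 48594*(1/18768) - 48817*(-1/19870) = 8099/3128 + 48817/19870 = 156813353/31076680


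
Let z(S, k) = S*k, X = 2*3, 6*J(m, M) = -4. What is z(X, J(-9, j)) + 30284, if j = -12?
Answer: 30280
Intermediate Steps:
J(m, M) = -2/3 (J(m, M) = (1/6)*(-4) = -2/3)
X = 6
z(X, J(-9, j)) + 30284 = 6*(-2/3) + 30284 = -4 + 30284 = 30280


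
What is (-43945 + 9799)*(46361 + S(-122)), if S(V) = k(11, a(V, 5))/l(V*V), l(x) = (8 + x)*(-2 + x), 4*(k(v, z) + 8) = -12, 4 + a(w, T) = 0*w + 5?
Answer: -8353292104107849/5276732 ≈ -1.5830e+9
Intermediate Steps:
a(w, T) = 1 (a(w, T) = -4 + (0*w + 5) = -4 + (0 + 5) = -4 + 5 = 1)
k(v, z) = -11 (k(v, z) = -8 + (1/4)*(-12) = -8 - 3 = -11)
l(x) = (-2 + x)*(8 + x)
S(V) = -11/(-16 + V**4 + 6*V**2) (S(V) = -11/(-16 + (V*V)**2 + 6*(V*V)) = -11/(-16 + (V**2)**2 + 6*V**2) = -11/(-16 + V**4 + 6*V**2))
(-43945 + 9799)*(46361 + S(-122)) = (-43945 + 9799)*(46361 - 11/(-16 + (-122)**4 + 6*(-122)**2)) = -34146*(46361 - 11/(-16 + 221533456 + 6*14884)) = -34146*(46361 - 11/(-16 + 221533456 + 89304)) = -34146*(46361 - 11/221622744) = -34146*10274652034573/221622744 = -8353292104107849/5276732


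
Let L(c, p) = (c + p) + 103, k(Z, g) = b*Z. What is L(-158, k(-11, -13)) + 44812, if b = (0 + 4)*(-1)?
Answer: 44801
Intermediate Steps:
b = -4 (b = 4*(-1) = -4)
k(Z, g) = -4*Z
L(c, p) = 103 + c + p
L(-158, k(-11, -13)) + 44812 = (103 - 158 - 4*(-11)) + 44812 = (103 - 158 + 44) + 44812 = -11 + 44812 = 44801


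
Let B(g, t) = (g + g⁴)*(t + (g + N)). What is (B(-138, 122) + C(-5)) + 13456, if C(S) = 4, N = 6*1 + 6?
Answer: -1450681732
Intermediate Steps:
N = 12 (N = 6 + 6 = 12)
B(g, t) = (g + g⁴)*(12 + g + t) (B(g, t) = (g + g⁴)*(t + (g + 12)) = (g + g⁴)*(t + (12 + g)) = (g + g⁴)*(12 + g + t))
(B(-138, 122) + C(-5)) + 13456 = (-138*(12 - 138 + 122 + (-138)⁴ + 12*(-138)³ + 122*(-138)³) + 4) + 13456 = (-138*(12 - 138 + 122 + 362673936 + 12*(-2628072) + 122*(-2628072)) + 4) + 13456 = (-138*(12 - 138 + 122 + 362673936 - 31536864 - 320624784) + 4) + 13456 = (-138*10512284 + 4) + 13456 = (-1450695192 + 4) + 13456 = -1450695188 + 13456 = -1450681732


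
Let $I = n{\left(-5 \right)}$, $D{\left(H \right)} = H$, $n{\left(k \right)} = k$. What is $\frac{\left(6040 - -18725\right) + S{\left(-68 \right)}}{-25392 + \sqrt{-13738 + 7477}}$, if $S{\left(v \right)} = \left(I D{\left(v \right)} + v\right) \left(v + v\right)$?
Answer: $\frac{103489328}{214919975} + \frac{12227 i \sqrt{6261}}{644759925} \approx 0.48152 + 0.0015005 i$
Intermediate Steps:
$I = -5$
$S{\left(v \right)} = - 8 v^{2}$ ($S{\left(v \right)} = \left(- 5 v + v\right) \left(v + v\right) = - 4 v 2 v = - 8 v^{2}$)
$\frac{\left(6040 - -18725\right) + S{\left(-68 \right)}}{-25392 + \sqrt{-13738 + 7477}} = \frac{\left(6040 - -18725\right) - 8 \left(-68\right)^{2}}{-25392 + \sqrt{-13738 + 7477}} = \frac{\left(6040 + 18725\right) - 36992}{-25392 + \sqrt{-6261}} = \frac{24765 - 36992}{-25392 + i \sqrt{6261}} = - \frac{12227}{-25392 + i \sqrt{6261}}$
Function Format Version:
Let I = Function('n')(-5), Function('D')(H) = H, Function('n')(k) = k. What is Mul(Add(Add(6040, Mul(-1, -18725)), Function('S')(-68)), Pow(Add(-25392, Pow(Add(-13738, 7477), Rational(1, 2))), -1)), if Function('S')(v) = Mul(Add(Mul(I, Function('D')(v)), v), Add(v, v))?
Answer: Add(Rational(103489328, 214919975), Mul(Rational(12227, 644759925), I, Pow(6261, Rational(1, 2)))) ≈ Add(0.48152, Mul(0.0015005, I))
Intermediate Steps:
I = -5
Function('S')(v) = Mul(-8, Pow(v, 2)) (Function('S')(v) = Mul(Add(Mul(-5, v), v), Add(v, v)) = Mul(Mul(-4, v), Mul(2, v)) = Mul(-8, Pow(v, 2)))
Mul(Add(Add(6040, Mul(-1, -18725)), Function('S')(-68)), Pow(Add(-25392, Pow(Add(-13738, 7477), Rational(1, 2))), -1)) = Mul(Add(Add(6040, Mul(-1, -18725)), Mul(-8, Pow(-68, 2))), Pow(Add(-25392, Pow(Add(-13738, 7477), Rational(1, 2))), -1)) = Mul(Add(Add(6040, 18725), Mul(-8, 4624)), Pow(Add(-25392, Pow(-6261, Rational(1, 2))), -1)) = Mul(Add(24765, -36992), Pow(Add(-25392, Mul(I, Pow(6261, Rational(1, 2)))), -1)) = Mul(-12227, Pow(Add(-25392, Mul(I, Pow(6261, Rational(1, 2)))), -1))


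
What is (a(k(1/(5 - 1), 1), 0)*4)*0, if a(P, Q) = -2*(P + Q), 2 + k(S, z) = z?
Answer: 0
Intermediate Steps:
k(S, z) = -2 + z
a(P, Q) = -2*P - 2*Q
(a(k(1/(5 - 1), 1), 0)*4)*0 = ((-2*(-2 + 1) - 2*0)*4)*0 = ((-2*(-1) + 0)*4)*0 = ((2 + 0)*4)*0 = (2*4)*0 = 8*0 = 0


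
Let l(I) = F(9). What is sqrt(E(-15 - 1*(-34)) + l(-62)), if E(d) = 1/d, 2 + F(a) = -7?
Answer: I*sqrt(3230)/19 ≈ 2.9912*I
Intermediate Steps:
F(a) = -9 (F(a) = -2 - 7 = -9)
l(I) = -9
sqrt(E(-15 - 1*(-34)) + l(-62)) = sqrt(1/(-15 - 1*(-34)) - 9) = sqrt(1/(-15 + 34) - 9) = sqrt(1/19 - 9) = sqrt(-170/19) = I*sqrt(3230)/19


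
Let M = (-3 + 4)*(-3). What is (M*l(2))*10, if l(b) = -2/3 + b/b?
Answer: -10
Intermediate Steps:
l(b) = 1/3 (l(b) = -2*1/3 + 1 = -2/3 + 1 = 1/3)
M = -3 (M = 1*(-3) = -3)
(M*l(2))*10 = -3*1/3*10 = -1*10 = -10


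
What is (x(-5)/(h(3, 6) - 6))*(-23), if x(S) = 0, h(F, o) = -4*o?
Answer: 0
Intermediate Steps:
(x(-5)/(h(3, 6) - 6))*(-23) = (0/(-4*6 - 6))*(-23) = (0/(-24 - 6))*(-23) = (0/(-30))*(-23) = (0*(-1/30))*(-23) = 0*(-23) = 0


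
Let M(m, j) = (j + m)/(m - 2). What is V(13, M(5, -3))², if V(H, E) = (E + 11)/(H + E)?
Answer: 1225/1681 ≈ 0.72873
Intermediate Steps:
M(m, j) = (j + m)/(-2 + m)
V(H, E) = (11 + E)/(E + H)
V(13, M(5, -3))² = ((11 + (-3 + 5)/(-2 + 5))/((-3 + 5)/(-2 + 5) + 13))² = ((11 + 2/3)/(2/3 + 13))² = ((11 + (⅓)*2)/((⅓)*2 + 13))² = ((11 + ⅔)/(⅔ + 13))² = ((35/3)/(41/3))² = ((3/41)*(35/3))² = (35/41)² = 1225/1681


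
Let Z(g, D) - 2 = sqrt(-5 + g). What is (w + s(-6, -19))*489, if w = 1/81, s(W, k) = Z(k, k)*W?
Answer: -158273/27 - 5868*I*sqrt(6) ≈ -5862.0 - 14374.0*I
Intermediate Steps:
Z(g, D) = 2 + sqrt(-5 + g)
s(W, k) = W*(2 + sqrt(-5 + k)) (s(W, k) = (2 + sqrt(-5 + k))*W = W*(2 + sqrt(-5 + k)))
w = 1/81 ≈ 0.012346
(w + s(-6, -19))*489 = (1/81 - 6*(2 + sqrt(-5 - 19)))*489 = (1/81 - 6*(2 + sqrt(-24)))*489 = (1/81 - 6*(2 + 2*I*sqrt(6)))*489 = (1/81 + (-12 - 12*I*sqrt(6)))*489 = (-971/81 - 12*I*sqrt(6))*489 = -158273/27 - 5868*I*sqrt(6)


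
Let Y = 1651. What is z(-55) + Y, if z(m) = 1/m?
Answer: 90804/55 ≈ 1651.0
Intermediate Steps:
z(-55) + Y = 1/(-55) + 1651 = -1/55 + 1651 = 90804/55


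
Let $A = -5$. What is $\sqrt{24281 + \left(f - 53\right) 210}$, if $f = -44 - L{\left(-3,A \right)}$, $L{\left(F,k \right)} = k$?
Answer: $11 \sqrt{41} \approx 70.434$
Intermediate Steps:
$f = -39$ ($f = -44 - -5 = -44 + 5 = -39$)
$\sqrt{24281 + \left(f - 53\right) 210} = \sqrt{24281 + \left(-39 - 53\right) 210} = \sqrt{24281 - 19320} = \sqrt{4961} = 11 \sqrt{41}$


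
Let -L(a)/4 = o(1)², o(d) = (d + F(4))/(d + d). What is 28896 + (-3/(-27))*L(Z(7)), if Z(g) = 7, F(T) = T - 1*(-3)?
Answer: 260000/9 ≈ 28889.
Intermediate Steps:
F(T) = 3 + T (F(T) = T + 3 = 3 + T)
o(d) = (7 + d)/(2*d) (o(d) = (d + (3 + 4))/(d + d) = (d + 7)/((2*d)) = (7 + d)*(1/(2*d)) = (7 + d)/(2*d))
L(a) = -64 (L(a) = -4*(7 + 1)²/4 = -4*((½)*1*8)² = -4*4² = -4*16 = -64)
28896 + (-3/(-27))*L(Z(7)) = 28896 - 3/(-27)*(-64) = 28896 - 3*(-1/27)*(-64) = 28896 + (⅑)*(-64) = 28896 - 64/9 = 260000/9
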